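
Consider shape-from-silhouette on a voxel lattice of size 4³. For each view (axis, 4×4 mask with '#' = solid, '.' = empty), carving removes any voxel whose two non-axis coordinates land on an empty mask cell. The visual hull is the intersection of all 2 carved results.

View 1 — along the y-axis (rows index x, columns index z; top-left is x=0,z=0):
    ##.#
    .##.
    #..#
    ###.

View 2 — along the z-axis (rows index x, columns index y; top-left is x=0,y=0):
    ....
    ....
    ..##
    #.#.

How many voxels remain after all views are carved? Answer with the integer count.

|visual hull| = 10

before carving: 64 voxels (4×4×4)
V1 y: intersect with XZ mask (10 set) -- 40 left
V2 z: intersect with XY mask (4 set) -- 10 left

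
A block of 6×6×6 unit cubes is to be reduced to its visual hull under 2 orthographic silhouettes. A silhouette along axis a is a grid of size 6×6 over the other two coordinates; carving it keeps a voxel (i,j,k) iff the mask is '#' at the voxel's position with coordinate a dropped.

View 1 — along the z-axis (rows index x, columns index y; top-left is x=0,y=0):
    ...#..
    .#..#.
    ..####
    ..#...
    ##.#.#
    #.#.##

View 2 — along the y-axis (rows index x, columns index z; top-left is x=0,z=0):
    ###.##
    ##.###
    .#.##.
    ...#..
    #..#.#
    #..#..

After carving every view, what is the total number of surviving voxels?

voxel count = 48

full grid |V| = 216
V1 z: intersect with XY mask (16 set) -- 96 left
V2 y: intersect with XZ mask (19 set) -- 48 left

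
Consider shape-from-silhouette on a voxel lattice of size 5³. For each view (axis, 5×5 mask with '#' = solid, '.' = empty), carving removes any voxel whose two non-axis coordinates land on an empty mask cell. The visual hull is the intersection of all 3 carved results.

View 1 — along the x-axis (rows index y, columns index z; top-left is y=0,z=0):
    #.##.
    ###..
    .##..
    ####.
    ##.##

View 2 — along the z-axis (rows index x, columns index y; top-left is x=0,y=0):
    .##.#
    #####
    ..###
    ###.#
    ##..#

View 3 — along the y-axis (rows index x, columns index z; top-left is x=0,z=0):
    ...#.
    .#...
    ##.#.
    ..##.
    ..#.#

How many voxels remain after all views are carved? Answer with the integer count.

voxel count = 20

full grid |V| = 125
[1] x-view keeps 16 columns → grid now 80
[2] z-view keeps 18 columns → grid now 57
[3] y-view keeps 9 columns → grid now 20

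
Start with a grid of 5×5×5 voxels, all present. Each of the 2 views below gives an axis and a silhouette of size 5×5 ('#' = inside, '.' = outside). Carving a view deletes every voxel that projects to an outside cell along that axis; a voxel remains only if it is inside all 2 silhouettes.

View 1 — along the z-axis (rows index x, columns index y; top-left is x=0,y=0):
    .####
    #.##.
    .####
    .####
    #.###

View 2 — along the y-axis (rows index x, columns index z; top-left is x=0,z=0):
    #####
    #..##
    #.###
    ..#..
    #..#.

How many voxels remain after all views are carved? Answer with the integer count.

remaining voxels: 57

before carving: 125 voxels (5×5×5)
step 1: project along z, AND mask (19/25) → |grid| = 95
step 2: project along y, AND mask (15/25) → |grid| = 57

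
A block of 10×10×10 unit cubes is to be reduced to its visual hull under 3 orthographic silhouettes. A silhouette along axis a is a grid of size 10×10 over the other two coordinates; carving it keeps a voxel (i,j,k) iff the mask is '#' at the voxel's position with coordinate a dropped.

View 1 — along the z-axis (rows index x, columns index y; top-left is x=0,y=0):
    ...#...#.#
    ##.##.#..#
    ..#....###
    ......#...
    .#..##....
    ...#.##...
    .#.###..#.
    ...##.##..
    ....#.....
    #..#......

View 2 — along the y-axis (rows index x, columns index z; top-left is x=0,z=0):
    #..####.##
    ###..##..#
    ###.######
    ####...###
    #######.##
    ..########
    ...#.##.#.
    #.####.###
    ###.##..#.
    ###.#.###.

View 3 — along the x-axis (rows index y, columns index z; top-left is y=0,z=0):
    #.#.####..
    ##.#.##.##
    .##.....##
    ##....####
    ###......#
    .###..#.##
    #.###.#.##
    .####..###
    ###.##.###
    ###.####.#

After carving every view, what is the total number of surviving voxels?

146 voxels

start: 10×10×10 = 1000 voxels
  1. axis=2 (XY plane), |mask|=32  ⇒  voxels=320
  2. axis=1 (XZ plane), |mask|=71  ⇒  voxels=223
  3. axis=0 (YZ plane), |mask|=63  ⇒  voxels=146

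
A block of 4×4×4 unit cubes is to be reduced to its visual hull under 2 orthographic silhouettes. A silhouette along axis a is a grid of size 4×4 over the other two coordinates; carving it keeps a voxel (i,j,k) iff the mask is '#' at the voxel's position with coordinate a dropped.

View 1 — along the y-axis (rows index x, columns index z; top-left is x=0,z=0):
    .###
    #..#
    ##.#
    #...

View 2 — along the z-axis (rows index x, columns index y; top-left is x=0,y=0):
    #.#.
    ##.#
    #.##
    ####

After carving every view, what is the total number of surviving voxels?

before carving: 64 voxels (4×4×4)
carve view 1 (along y, XZ-mask fill 9/16): 36 voxels remain
carve view 2 (along z, XY-mask fill 12/16): 25 voxels remain

|visual hull| = 25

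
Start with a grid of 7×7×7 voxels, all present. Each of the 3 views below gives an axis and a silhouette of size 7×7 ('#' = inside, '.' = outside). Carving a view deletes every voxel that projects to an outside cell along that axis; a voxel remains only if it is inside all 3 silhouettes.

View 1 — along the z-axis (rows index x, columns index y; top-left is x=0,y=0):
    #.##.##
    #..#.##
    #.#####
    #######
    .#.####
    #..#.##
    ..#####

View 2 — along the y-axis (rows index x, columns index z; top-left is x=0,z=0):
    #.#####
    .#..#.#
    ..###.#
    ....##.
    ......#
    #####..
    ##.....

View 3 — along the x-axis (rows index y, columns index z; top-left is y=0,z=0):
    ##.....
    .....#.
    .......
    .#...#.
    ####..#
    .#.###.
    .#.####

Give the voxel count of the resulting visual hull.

initial block: 7^3 = 343
step 1: project along z, AND mask (36/49) → |grid| = 252
step 2: project along y, AND mask (23/49) → |grid| = 115
step 3: project along x, AND mask (19/49) → |grid| = 46

|visual hull| = 46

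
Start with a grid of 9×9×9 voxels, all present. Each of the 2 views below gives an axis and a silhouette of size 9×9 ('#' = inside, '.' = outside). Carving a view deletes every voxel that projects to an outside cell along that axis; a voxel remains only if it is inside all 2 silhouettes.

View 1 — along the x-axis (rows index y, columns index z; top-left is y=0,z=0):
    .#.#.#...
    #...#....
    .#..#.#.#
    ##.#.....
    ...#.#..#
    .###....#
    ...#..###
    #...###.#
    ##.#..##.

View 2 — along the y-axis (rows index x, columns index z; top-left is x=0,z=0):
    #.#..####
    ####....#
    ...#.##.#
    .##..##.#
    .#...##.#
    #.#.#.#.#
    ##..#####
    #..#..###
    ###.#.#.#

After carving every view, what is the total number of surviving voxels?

179 voxels

full grid |V| = 729
after view 1 [x-axis, 33 of 81 cells solid] → remaining = 297
after view 2 [y-axis, 47 of 81 cells solid] → remaining = 179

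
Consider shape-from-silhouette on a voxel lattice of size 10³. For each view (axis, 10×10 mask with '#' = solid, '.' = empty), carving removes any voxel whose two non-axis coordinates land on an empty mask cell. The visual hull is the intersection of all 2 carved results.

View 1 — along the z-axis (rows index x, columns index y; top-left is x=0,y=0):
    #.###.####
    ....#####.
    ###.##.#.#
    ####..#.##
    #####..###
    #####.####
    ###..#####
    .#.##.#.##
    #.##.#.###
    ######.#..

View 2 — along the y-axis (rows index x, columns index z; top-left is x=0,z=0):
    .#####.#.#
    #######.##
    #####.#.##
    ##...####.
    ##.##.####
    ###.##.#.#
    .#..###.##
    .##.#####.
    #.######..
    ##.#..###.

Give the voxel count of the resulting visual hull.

initial block: 10^3 = 1000
step 1: project along z, AND mask (72/100) → |grid| = 720
step 2: project along y, AND mask (71/100) → |grid| = 507

507 voxels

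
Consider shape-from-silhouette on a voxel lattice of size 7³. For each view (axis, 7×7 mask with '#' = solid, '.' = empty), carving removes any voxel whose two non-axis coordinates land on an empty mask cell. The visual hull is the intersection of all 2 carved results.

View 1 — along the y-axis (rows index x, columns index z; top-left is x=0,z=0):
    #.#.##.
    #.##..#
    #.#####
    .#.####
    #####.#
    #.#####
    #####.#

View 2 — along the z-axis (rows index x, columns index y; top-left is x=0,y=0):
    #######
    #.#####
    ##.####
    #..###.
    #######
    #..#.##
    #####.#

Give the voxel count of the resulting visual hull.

initial block: 7^3 = 343
carve view 1 (along y, XZ-mask fill 37/49): 259 voxels remain
carve view 2 (along z, XY-mask fill 40/49): 210 voxels remain

voxel count = 210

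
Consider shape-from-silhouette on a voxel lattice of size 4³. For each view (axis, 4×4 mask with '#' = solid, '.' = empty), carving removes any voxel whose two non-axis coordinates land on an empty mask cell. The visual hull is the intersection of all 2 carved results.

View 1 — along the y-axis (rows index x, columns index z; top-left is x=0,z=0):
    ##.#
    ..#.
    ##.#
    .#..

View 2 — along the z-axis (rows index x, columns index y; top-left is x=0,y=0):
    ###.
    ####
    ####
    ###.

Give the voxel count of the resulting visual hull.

voxel count = 28

start: 4×4×4 = 64 voxels
carve view 1 (along y, XZ-mask fill 8/16): 32 voxels remain
carve view 2 (along z, XY-mask fill 14/16): 28 voxels remain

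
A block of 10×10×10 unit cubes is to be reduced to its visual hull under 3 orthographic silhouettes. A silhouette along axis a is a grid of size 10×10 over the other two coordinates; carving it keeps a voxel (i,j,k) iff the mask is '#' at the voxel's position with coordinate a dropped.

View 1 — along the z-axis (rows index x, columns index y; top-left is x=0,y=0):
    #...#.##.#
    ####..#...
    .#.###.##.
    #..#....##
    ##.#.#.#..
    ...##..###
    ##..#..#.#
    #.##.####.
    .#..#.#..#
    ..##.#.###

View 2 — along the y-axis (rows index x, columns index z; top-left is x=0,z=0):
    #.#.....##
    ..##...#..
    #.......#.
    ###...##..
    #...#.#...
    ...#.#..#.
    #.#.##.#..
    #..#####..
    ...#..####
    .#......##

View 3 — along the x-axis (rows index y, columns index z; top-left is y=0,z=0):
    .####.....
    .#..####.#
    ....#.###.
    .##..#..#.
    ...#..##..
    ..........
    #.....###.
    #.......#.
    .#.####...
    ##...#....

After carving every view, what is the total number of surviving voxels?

start: 10×10×10 = 1000 voxels
after view 1 [z-axis, 52 of 100 cells solid] → remaining = 520
after view 2 [y-axis, 39 of 100 cells solid] → remaining = 202
after view 3 [x-axis, 35 of 100 cells solid] → remaining = 72

remaining voxels: 72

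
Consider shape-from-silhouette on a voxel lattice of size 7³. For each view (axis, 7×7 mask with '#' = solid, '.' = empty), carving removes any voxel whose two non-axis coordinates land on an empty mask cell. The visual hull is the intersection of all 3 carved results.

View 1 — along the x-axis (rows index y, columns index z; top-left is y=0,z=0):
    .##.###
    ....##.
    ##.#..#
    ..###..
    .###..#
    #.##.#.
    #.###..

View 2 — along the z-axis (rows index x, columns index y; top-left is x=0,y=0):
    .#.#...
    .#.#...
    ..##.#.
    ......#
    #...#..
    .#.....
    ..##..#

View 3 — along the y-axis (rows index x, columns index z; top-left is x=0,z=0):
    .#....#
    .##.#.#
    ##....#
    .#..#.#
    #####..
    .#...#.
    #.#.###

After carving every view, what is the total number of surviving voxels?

full grid |V| = 343
carve view 1 (along x, YZ-mask fill 26/49): 182 voxels remain
carve view 2 (along z, XY-mask fill 14/49): 47 voxels remain
carve view 3 (along y, XZ-mask fill 24/49): 22 voxels remain

22 voxels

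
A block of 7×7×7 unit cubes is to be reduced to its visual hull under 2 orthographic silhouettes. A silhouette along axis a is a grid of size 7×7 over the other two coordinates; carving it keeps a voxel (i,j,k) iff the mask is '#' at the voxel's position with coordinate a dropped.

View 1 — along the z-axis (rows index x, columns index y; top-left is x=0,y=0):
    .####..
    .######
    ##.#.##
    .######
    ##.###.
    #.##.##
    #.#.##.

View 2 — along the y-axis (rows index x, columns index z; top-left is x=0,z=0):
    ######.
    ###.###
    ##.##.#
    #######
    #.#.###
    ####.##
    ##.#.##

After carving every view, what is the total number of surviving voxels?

full grid |V| = 343
  1. axis=2 (XY plane), |mask|=35  ⇒  voxels=245
  2. axis=1 (XZ plane), |mask|=40  ⇒  voxels=202

voxel count = 202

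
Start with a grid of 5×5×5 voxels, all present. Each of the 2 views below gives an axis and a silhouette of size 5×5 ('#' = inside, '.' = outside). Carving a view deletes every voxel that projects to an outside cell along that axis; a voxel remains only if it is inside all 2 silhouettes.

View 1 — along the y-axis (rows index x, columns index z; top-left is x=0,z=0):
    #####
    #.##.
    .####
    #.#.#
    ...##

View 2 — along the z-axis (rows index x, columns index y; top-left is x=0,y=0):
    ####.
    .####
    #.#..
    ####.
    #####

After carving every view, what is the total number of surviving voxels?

|visual hull| = 62

full grid |V| = 125
after view 1 [y-axis, 17 of 25 cells solid] → remaining = 85
after view 2 [z-axis, 19 of 25 cells solid] → remaining = 62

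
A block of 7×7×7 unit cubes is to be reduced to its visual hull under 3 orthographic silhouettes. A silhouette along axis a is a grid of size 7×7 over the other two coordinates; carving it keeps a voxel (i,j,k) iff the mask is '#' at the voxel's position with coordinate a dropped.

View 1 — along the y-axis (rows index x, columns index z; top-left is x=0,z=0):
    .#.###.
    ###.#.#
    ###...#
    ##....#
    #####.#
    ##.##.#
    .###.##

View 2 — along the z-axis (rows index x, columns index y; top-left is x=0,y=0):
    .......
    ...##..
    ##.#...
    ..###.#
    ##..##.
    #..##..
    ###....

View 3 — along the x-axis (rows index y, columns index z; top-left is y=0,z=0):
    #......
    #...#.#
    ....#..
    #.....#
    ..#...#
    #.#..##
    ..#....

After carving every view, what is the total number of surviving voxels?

|visual hull| = 26

full grid |V| = 343
step 1: project along y, AND mask (32/49) → |grid| = 224
step 2: project along z, AND mask (19/49) → |grid| = 88
step 3: project along x, AND mask (14/49) → |grid| = 26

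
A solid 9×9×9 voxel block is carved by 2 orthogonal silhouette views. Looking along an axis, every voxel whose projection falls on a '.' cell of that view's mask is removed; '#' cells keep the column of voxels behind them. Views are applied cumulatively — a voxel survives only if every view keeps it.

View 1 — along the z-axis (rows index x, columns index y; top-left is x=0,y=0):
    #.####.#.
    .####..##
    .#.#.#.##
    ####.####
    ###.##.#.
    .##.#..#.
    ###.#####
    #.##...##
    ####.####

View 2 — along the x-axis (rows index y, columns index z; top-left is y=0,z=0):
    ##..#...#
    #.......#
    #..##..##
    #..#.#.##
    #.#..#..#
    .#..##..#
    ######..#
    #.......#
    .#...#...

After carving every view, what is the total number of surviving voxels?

voxel count = 203

start: 9×9×9 = 729 voxels
carve view 1 (along z, XY-mask fill 56/81): 504 voxels remain
carve view 2 (along x, YZ-mask fill 35/81): 203 voxels remain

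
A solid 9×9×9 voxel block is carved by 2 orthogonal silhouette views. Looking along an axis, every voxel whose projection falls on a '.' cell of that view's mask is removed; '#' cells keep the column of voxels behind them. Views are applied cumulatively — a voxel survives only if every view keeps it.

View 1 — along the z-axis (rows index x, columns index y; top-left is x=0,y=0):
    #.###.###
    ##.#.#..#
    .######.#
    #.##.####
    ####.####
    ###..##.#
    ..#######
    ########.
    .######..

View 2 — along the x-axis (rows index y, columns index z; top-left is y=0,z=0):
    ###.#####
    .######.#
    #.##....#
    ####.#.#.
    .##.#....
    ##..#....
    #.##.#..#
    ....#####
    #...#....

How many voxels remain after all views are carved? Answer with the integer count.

|visual hull| = 288

full grid |V| = 729
[1] z-view keeps 61 columns → grid now 549
[2] x-view keeps 43 columns → grid now 288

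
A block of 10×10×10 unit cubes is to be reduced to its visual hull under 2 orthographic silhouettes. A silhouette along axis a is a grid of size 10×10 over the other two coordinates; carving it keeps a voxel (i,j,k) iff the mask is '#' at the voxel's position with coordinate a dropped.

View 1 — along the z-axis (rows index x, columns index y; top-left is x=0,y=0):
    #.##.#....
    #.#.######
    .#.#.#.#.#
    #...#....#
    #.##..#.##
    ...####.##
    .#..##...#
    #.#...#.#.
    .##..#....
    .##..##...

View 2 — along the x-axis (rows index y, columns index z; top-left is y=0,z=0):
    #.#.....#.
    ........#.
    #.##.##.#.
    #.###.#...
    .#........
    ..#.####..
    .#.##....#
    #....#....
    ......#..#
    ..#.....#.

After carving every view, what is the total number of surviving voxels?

full grid |V| = 1000
step 1: project along z, AND mask (47/100) → |grid| = 470
step 2: project along x, AND mask (31/100) → |grid| = 158

remaining voxels: 158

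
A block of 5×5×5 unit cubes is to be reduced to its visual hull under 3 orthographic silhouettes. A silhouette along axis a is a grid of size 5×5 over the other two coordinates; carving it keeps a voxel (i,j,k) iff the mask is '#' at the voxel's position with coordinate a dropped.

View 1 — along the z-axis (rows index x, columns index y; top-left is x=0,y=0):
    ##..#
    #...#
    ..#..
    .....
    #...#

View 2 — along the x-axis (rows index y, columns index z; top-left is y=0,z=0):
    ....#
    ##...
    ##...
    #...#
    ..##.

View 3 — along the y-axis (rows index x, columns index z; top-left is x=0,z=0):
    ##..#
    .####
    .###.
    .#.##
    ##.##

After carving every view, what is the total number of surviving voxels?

start: 5×5×5 = 125 voxels
carve view 1 (along z, XY-mask fill 8/25): 40 voxels remain
carve view 2 (along x, YZ-mask fill 9/25): 13 voxels remain
carve view 3 (along y, XZ-mask fill 17/25): 9 voxels remain

remaining voxels: 9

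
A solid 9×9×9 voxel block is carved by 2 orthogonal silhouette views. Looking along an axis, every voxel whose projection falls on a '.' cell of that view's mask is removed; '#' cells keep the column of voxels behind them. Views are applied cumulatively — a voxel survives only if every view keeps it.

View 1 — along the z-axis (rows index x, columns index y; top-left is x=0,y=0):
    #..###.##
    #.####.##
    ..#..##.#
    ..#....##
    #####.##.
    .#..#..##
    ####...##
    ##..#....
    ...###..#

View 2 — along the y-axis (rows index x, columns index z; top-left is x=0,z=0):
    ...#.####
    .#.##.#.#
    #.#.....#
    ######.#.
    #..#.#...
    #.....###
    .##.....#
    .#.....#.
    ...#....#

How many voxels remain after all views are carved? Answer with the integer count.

voxel count = 167

full grid |V| = 729
step 1: project along z, AND mask (44/81) → |grid| = 396
step 2: project along y, AND mask (34/81) → |grid| = 167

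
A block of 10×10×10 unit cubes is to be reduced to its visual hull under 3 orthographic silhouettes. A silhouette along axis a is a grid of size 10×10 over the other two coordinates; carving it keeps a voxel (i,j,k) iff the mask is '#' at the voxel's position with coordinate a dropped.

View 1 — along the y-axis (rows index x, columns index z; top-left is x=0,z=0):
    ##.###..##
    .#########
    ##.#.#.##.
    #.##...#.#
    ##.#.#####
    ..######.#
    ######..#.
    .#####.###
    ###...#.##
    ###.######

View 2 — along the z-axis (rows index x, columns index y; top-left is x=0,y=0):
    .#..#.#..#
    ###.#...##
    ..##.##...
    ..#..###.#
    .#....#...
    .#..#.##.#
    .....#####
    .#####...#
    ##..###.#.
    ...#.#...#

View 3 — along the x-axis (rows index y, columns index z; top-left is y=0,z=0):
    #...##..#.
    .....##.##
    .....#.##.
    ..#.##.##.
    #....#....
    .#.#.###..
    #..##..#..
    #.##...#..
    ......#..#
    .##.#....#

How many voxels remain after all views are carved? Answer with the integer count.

|visual hull| = 129

initial block: 10^3 = 1000
  1. axis=1 (XZ plane), |mask|=72  ⇒  voxels=720
  2. axis=2 (XY plane), |mask|=46  ⇒  voxels=328
  3. axis=0 (YZ plane), |mask|=37  ⇒  voxels=129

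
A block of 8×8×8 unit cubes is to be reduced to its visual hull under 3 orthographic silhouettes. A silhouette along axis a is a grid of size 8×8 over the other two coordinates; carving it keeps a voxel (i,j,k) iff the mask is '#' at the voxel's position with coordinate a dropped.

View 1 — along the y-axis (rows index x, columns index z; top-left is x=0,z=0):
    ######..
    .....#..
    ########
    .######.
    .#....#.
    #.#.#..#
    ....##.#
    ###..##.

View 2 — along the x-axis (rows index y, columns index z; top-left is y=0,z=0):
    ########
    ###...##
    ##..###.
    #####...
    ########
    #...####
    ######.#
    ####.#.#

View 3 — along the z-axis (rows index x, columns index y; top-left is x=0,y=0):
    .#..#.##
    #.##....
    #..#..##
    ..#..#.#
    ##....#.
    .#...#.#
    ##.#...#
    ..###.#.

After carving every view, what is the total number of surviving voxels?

initial block: 8^3 = 512
carve view 1 (along y, XZ-mask fill 35/64): 280 voxels remain
carve view 2 (along x, YZ-mask fill 49/64): 216 voxels remain
carve view 3 (along z, XY-mask fill 28/64): 96 voxels remain

|visual hull| = 96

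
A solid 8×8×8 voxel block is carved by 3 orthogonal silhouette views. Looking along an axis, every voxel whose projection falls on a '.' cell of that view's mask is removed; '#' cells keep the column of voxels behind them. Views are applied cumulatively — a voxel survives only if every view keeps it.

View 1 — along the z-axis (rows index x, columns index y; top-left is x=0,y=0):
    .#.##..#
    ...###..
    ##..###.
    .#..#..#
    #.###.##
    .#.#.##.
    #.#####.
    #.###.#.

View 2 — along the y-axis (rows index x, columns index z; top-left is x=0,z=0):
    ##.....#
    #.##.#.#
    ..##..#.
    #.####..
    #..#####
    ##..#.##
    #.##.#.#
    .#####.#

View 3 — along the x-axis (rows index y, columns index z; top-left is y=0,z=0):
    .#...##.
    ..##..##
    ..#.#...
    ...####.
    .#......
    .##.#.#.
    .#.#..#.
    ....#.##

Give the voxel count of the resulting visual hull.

full grid |V| = 512
carve view 1 (along z, XY-mask fill 36/64): 288 voxels remain
carve view 2 (along y, XZ-mask fill 38/64): 173 voxels remain
carve view 3 (along x, YZ-mask fill 24/64): 54 voxels remain

voxel count = 54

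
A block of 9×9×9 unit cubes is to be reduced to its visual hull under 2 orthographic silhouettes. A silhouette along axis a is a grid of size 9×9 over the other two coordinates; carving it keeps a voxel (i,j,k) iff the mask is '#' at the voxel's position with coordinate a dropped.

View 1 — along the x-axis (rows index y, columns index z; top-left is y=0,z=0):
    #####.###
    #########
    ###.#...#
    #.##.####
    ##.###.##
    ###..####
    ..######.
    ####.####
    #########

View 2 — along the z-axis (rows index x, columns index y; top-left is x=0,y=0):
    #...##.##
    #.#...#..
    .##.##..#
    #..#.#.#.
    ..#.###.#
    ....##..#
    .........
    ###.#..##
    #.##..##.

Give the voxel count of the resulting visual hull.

before carving: 729 voxels (9×9×9)
[1] x-view keeps 66 columns → grid now 594
[2] z-view keeps 36 columns → grid now 262

262 voxels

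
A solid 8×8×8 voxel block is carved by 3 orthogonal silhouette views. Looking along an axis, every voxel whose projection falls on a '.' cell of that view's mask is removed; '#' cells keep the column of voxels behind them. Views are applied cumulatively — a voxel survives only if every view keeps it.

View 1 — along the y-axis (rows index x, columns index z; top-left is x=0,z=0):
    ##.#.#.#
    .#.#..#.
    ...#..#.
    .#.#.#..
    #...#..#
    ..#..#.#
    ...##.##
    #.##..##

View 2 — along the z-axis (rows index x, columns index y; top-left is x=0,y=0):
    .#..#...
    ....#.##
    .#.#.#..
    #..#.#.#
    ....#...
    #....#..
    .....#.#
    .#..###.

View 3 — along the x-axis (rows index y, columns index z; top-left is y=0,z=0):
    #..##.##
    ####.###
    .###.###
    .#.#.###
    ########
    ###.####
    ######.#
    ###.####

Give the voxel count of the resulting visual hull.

|visual hull| = 61

full grid |V| = 512
step 1: project along y, AND mask (28/64) → |grid| = 224
step 2: project along z, AND mask (21/64) → |grid| = 74
step 3: project along x, AND mask (52/64) → |grid| = 61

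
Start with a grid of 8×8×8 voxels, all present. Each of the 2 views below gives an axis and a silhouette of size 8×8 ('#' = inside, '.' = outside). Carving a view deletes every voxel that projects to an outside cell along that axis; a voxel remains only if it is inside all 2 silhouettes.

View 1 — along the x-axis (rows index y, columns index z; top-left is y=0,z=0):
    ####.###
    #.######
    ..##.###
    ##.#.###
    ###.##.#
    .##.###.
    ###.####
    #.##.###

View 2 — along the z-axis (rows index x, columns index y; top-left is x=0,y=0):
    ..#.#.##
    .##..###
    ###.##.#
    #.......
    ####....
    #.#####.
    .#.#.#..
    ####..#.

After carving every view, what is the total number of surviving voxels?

remaining voxels: 208

initial block: 8^3 = 512
carve view 1 (along x, YZ-mask fill 49/64): 392 voxels remain
carve view 2 (along z, XY-mask fill 34/64): 208 voxels remain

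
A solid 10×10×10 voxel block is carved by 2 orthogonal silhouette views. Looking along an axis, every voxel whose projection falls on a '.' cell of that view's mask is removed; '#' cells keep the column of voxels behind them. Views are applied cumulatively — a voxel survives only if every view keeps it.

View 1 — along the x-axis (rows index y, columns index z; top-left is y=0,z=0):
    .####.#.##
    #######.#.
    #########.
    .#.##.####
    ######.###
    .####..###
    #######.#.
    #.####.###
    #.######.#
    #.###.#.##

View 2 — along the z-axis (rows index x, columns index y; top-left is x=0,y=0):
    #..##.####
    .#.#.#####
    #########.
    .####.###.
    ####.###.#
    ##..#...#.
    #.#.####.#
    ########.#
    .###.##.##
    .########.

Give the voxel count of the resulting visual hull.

571 voxels

before carving: 1000 voxels (10×10×10)
  1. axis=0 (YZ plane), |mask|=78  ⇒  voxels=780
  2. axis=2 (XY plane), |mask|=73  ⇒  voxels=571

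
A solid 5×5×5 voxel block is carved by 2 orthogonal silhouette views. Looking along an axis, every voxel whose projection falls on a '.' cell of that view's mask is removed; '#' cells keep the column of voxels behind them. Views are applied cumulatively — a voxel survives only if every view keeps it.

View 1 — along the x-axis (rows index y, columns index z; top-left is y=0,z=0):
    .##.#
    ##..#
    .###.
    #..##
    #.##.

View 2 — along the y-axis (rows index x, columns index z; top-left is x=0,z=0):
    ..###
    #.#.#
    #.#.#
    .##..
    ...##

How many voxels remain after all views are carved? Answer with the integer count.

|visual hull| = 39

initial block: 5^3 = 125
step 1: project along x, AND mask (15/25) → |grid| = 75
step 2: project along y, AND mask (13/25) → |grid| = 39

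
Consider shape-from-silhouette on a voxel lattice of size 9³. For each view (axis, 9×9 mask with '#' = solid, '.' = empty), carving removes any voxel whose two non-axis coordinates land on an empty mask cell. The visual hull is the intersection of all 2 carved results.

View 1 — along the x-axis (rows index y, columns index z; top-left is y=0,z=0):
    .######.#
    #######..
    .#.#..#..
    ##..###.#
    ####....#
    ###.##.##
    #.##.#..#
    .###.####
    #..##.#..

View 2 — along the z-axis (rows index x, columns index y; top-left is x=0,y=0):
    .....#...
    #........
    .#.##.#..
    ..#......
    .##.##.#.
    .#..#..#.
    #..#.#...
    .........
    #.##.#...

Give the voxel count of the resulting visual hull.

|visual hull| = 131

full grid |V| = 729
  1. axis=0 (YZ plane), |mask|=51  ⇒  voxels=459
  2. axis=2 (XY plane), |mask|=22  ⇒  voxels=131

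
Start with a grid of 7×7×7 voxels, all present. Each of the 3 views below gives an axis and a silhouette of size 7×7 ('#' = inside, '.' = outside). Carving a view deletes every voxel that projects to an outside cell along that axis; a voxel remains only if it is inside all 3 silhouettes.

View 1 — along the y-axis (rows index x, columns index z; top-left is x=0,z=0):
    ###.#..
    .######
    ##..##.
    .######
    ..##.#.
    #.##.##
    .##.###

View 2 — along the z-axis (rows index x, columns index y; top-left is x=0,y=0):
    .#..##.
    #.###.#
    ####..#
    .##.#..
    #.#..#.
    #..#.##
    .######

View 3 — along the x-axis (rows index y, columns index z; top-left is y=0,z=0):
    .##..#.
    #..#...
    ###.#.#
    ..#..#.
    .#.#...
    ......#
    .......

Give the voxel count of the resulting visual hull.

43 voxels

before carving: 343 voxels (7×7×7)
  1. axis=1 (XZ plane), |mask|=33  ⇒  voxels=231
  2. axis=2 (XY plane), |mask|=29  ⇒  voxels=139
  3. axis=0 (YZ plane), |mask|=15  ⇒  voxels=43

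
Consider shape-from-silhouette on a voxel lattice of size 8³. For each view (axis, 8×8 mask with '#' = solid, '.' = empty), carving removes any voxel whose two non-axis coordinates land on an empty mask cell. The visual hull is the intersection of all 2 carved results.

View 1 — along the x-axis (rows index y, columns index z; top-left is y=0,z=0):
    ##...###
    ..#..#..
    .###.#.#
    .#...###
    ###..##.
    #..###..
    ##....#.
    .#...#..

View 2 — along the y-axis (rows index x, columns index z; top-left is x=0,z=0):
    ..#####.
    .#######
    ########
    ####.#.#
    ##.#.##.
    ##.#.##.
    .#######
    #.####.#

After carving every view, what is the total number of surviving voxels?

full grid |V| = 512
step 1: project along x, AND mask (30/64) → |grid| = 240
step 2: project along y, AND mask (49/64) → |grid| = 190

|visual hull| = 190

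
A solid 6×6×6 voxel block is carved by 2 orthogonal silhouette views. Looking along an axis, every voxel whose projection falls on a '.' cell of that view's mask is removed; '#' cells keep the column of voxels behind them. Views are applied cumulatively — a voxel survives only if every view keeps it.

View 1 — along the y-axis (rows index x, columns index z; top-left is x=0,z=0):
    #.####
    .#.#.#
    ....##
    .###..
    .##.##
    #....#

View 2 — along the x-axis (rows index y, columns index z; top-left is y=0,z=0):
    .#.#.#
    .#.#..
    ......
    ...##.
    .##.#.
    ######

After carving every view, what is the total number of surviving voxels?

full grid |V| = 216
[1] y-view keeps 19 columns → grid now 114
[2] x-view keeps 16 columns → grid now 51

remaining voxels: 51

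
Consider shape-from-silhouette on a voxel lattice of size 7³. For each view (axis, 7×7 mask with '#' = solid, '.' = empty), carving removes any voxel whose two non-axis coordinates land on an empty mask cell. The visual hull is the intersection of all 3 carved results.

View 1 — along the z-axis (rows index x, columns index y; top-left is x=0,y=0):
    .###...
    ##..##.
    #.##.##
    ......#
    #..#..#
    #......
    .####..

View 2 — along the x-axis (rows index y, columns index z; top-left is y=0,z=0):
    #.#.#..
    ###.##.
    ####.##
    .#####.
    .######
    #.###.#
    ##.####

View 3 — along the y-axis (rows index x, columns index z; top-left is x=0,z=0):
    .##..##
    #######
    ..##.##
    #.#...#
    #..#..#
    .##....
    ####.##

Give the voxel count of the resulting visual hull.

remaining voxels: 70

start: 7×7×7 = 343 voxels
step 1: project along z, AND mask (21/49) → |grid| = 147
step 2: project along x, AND mask (36/49) → |grid| = 105
step 3: project along y, AND mask (29/49) → |grid| = 70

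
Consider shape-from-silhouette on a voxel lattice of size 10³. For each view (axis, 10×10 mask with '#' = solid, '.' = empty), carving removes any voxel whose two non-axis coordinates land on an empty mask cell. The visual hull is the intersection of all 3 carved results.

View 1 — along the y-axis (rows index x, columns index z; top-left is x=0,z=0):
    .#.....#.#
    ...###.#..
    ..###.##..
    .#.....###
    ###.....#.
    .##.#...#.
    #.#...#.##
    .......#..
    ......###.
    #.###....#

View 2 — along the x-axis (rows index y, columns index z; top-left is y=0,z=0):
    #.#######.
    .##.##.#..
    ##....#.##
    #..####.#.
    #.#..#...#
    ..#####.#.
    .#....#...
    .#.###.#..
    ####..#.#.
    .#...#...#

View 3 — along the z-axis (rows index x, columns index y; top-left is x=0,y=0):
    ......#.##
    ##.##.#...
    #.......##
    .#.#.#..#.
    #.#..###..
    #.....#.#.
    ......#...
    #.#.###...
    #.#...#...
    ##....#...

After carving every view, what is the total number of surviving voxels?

voxel count = 60

initial block: 10^3 = 1000
  1. axis=1 (XZ plane), |mask|=38  ⇒  voxels=380
  2. axis=0 (YZ plane), |mask|=50  ⇒  voxels=179
  3. axis=2 (XY plane), |mask|=35  ⇒  voxels=60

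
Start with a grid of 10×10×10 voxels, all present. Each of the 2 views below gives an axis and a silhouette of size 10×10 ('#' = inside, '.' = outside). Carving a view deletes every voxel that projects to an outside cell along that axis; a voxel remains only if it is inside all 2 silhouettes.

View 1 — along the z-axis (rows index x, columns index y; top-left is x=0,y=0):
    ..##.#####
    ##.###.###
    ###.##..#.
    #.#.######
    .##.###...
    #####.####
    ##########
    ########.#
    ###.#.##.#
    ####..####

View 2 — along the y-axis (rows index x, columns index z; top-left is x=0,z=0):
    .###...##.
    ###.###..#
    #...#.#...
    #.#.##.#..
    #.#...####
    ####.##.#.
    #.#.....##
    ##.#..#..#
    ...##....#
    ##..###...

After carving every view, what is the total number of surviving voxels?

before carving: 1000 voxels (10×10×10)
  1. axis=2 (XY plane), |mask|=77  ⇒  voxels=770
  2. axis=1 (XZ plane), |mask|=50  ⇒  voxels=388

388 voxels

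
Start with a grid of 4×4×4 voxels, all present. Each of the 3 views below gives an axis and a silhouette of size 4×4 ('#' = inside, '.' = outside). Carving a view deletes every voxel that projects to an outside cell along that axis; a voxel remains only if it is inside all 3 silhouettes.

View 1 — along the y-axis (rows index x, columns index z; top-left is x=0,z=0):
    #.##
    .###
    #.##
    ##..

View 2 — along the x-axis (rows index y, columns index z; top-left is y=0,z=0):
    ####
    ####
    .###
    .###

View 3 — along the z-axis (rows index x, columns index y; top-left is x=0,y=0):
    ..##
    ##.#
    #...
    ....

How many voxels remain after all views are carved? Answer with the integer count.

16 voxels

start: 4×4×4 = 64 voxels
  1. axis=1 (XZ plane), |mask|=11  ⇒  voxels=44
  2. axis=0 (YZ plane), |mask|=14  ⇒  voxels=38
  3. axis=2 (XY plane), |mask|=6  ⇒  voxels=16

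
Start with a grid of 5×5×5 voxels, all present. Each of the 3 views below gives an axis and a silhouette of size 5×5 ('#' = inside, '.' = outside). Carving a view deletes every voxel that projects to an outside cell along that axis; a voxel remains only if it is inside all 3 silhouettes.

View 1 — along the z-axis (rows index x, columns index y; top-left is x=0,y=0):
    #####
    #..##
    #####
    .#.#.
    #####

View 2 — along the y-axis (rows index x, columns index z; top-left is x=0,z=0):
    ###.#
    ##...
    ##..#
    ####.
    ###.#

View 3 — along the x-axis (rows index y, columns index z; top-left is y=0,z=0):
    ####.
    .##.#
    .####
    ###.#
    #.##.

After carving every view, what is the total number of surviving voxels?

before carving: 125 voxels (5×5×5)
[1] z-view keeps 20 columns → grid now 100
[2] y-view keeps 17 columns → grid now 69
[3] x-view keeps 18 columns → grid now 50

voxel count = 50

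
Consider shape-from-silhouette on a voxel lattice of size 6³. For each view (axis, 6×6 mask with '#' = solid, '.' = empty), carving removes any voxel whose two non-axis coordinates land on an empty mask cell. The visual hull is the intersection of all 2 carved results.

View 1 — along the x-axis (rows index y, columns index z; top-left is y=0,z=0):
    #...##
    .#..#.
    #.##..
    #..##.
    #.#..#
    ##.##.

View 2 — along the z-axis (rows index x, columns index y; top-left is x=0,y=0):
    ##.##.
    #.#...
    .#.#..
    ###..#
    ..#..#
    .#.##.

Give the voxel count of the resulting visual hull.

full grid |V| = 216
step 1: project along x, AND mask (18/36) → |grid| = 108
step 2: project along z, AND mask (17/36) → |grid| = 49

voxel count = 49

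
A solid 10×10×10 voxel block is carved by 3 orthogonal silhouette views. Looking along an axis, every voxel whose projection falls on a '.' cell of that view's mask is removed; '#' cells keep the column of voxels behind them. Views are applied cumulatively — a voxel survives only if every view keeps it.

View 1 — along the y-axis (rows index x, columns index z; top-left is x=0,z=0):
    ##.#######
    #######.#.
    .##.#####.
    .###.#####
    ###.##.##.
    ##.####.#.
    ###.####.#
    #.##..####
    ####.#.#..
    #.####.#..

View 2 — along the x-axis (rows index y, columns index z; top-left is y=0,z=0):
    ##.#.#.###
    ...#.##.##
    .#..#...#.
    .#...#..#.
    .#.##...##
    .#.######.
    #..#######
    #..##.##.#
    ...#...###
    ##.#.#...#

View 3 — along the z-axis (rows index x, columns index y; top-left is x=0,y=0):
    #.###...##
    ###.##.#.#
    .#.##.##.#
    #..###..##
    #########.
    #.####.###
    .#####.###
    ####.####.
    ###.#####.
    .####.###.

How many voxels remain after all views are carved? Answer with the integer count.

full grid |V| = 1000
V1 y: intersect with XZ mask (73 set) -- 730 left
V2 x: intersect with YZ mask (53 set) -- 377 left
V3 z: intersect with XY mask (73 set) -- 261 left

voxel count = 261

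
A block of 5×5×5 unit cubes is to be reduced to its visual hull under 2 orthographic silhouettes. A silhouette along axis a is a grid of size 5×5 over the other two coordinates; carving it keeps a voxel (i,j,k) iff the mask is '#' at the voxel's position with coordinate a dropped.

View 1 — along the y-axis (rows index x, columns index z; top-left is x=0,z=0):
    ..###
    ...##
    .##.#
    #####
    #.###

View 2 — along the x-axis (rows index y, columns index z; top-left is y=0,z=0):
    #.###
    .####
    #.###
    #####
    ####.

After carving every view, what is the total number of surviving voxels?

remaining voxels: 74

full grid |V| = 125
carve view 1 (along y, XZ-mask fill 17/25): 85 voxels remain
carve view 2 (along x, YZ-mask fill 21/25): 74 voxels remain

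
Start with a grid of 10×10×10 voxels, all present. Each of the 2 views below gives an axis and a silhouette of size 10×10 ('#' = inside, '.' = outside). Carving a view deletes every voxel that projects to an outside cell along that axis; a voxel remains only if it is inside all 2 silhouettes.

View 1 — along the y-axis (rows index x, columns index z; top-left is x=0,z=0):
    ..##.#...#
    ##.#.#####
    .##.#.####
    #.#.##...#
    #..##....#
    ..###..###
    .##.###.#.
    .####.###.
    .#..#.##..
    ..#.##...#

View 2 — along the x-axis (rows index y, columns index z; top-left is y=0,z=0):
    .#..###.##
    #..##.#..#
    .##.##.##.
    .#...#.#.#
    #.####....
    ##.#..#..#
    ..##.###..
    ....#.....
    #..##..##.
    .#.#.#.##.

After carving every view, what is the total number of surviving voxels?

start: 10×10×10 = 1000 voxels
[1] y-view keeps 55 columns → grid now 550
[2] x-view keeps 47 columns → grid now 259

259 voxels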